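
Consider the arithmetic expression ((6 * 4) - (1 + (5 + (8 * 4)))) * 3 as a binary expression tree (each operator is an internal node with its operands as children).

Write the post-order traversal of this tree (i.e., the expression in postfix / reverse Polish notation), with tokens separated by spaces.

Post-order on an expression tree gives postfix notation: for each operator, emit left operand, right operand, then the operator.

6 4 * 1 5 8 4 * + + - 3 *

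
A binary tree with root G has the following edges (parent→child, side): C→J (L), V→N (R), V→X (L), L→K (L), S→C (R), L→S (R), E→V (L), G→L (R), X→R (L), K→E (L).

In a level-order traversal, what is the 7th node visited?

V

Level-order visits nodes level by level from the root, left to right within each level.
Level 0: G
Level 1: L
Level 2: K, S
Level 3: E, C
Level 4: V, J
Level 5: X, N
Level 6: R
Full level-order sequence: G, L, K, S, E, C, V, J, X, N, R.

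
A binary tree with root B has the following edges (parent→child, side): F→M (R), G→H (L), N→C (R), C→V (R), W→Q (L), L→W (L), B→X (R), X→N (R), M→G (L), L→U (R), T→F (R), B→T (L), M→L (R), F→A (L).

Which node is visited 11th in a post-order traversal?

Post-order visits the left subtree, then the right subtree, then the node.
At B: go left to T.
  At T: no left child.
  At T: go right to F.
    At F: go left to A.
      A is a leaf — visit A.
    At F: go right to M.
      At M: go left to G.
        At G: go left to H.
          H is a leaf — visit H.
        At G: no right child.
        Visit G.
      At M: go right to L.
        At L: go left to W.
          At W: go left to Q.
            Q is a leaf — visit Q.
          At W: no right child.
          Visit W.
        At L: go right to U.
          U is a leaf — visit U.
        Visit L.
      Visit M.
    Visit F.
  Visit T.
At B: go right to X.
  At X: no left child.
  At X: go right to N.
    At N: no left child.
    At N: go right to C.
      At C: no left child.
      At C: go right to V.
        V is a leaf — visit V.
      Visit C.
    Visit N.
  Visit X.
Visit B.
Full post-order sequence: A, H, G, Q, W, U, L, M, F, T, V, C, N, X, B.

V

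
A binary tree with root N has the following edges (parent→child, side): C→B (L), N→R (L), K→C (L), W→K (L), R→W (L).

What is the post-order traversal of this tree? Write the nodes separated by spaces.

B C K W R N

Post-order visits the left subtree, then the right subtree, then the node.
At N: go left to R.
  At R: go left to W.
    At W: go left to K.
      At K: go left to C.
        At C: go left to B.
          B is a leaf — visit B.
        At C: no right child.
        Visit C.
      At K: no right child.
      Visit K.
    At W: no right child.
    Visit W.
  At R: no right child.
  Visit R.
At N: no right child.
Visit N.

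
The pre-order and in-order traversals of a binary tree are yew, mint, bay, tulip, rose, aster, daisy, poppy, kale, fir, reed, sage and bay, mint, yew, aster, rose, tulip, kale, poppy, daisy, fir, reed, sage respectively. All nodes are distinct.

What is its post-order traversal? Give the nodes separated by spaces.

bay mint aster rose kale poppy sage reed fir daisy tulip yew

The first element of pre-order is the root; it splits in-order into left and right subtrees.
Root yew: left subtree has 2 nodes {bay, mint}, right has 9 {aster, rose, tulip, kale, poppy, daisy, fir, reed, sage}.
  Root mint: left subtree has 1 node {bay}, right has 0 { }.
  Root tulip: left subtree has 2 nodes {aster, rose}, right has 6 {kale, poppy, daisy, fir, reed, sage}.
    Root rose: left subtree has 1 node {aster}, right has 0 { }.
    Root daisy: left subtree has 2 nodes {kale, poppy}, right has 3 {fir, reed, sage}.
      Root poppy: left subtree has 1 node {kale}, right has 0 { }.
      Root fir: left subtree has 0 nodes { }, right has 2 {reed, sage}.
        Root reed: left subtree has 0 nodes { }, right has 1 {sage}.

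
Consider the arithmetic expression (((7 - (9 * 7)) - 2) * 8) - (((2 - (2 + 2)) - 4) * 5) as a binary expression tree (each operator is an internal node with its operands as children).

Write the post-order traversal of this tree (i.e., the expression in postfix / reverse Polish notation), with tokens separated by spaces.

7 9 7 * - 2 - 8 * 2 2 2 + - 4 - 5 * -

Post-order on an expression tree gives postfix notation: for each operator, emit left operand, right operand, then the operator.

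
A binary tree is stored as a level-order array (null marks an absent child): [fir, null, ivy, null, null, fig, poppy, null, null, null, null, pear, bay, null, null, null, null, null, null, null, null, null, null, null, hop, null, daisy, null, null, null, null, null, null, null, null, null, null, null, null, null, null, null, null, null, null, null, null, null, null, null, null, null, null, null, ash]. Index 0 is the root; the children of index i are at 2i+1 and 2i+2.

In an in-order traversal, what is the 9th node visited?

poppy

In-order visits the left subtree, then the node, then the right subtree.
At fir: no left child.
Visit fir.
At fir: go right to ivy.
  At ivy: go left to fig.
    At fig: go left to pear.
      At pear: no left child.
      Visit pear.
      At pear: go right to hop.
        hop is a leaf — visit hop.
    Visit fig.
    At fig: go right to bay.
      At bay: no left child.
      Visit bay.
      At bay: go right to daisy.
        At daisy: no left child.
        Visit daisy.
        At daisy: go right to ash.
          ash is a leaf — visit ash.
  Visit ivy.
  At ivy: go right to poppy.
    poppy is a leaf — visit poppy.
Full in-order sequence: fir, pear, hop, fig, bay, daisy, ash, ivy, poppy.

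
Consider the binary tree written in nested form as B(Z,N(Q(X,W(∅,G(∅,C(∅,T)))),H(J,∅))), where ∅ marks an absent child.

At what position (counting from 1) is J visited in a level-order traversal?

Level-order visits nodes level by level from the root, left to right within each level.
Level 0: B
Level 1: Z, N
Level 2: Q, H
Level 3: X, W, J
Level 4: G
Level 5: C
Level 6: T
Full level-order sequence: B, Z, N, Q, H, X, W, J, G, C, T.

8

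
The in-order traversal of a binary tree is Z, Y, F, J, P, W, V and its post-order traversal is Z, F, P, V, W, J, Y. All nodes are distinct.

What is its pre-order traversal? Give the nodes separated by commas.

Y, Z, J, F, W, P, V

The last element of post-order is the root; it splits in-order into left and right subtrees.
Root Y: left subtree has 1 node {Z}, right has 5 {F, J, P, W, V}.
  Root J: left subtree has 1 node {F}, right has 3 {P, W, V}.
    Root W: left subtree has 1 node {P}, right has 1 {V}.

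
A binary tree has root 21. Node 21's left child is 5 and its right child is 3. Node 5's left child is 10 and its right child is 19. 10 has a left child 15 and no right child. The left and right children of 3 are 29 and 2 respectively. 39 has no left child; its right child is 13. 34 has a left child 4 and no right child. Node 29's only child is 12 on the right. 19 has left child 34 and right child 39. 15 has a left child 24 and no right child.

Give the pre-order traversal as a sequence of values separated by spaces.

21 5 10 15 24 19 34 4 39 13 3 29 12 2

Pre-order visits the node, then its left subtree, then its right subtree.
Visit 21.
At 21: go left to 5.
  Visit 5.
  At 5: go left to 10.
    Visit 10.
    At 10: go left to 15.
      Visit 15.
      At 15: go left to 24.
        24 is a leaf — visit 24.
      At 15: no right child.
    At 10: no right child.
  At 5: go right to 19.
    Visit 19.
    At 19: go left to 34.
      Visit 34.
      At 34: go left to 4.
        4 is a leaf — visit 4.
      At 34: no right child.
    At 19: go right to 39.
      Visit 39.
      At 39: no left child.
      At 39: go right to 13.
        13 is a leaf — visit 13.
At 21: go right to 3.
  Visit 3.
  At 3: go left to 29.
    Visit 29.
    At 29: no left child.
    At 29: go right to 12.
      12 is a leaf — visit 12.
  At 3: go right to 2.
    2 is a leaf — visit 2.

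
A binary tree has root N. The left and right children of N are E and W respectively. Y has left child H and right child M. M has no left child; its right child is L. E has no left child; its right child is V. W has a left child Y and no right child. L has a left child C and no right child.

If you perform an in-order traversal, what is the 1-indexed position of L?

In-order visits the left subtree, then the node, then the right subtree.
At N: go left to E.
  At E: no left child.
  Visit E.
  At E: go right to V.
    V is a leaf — visit V.
Visit N.
At N: go right to W.
  At W: go left to Y.
    At Y: go left to H.
      H is a leaf — visit H.
    Visit Y.
    At Y: go right to M.
      At M: no left child.
      Visit M.
      At M: go right to L.
        At L: go left to C.
          C is a leaf — visit C.
        Visit L.
        At L: no right child.
  Visit W.
  At W: no right child.
Full in-order sequence: E, V, N, H, Y, M, C, L, W.

8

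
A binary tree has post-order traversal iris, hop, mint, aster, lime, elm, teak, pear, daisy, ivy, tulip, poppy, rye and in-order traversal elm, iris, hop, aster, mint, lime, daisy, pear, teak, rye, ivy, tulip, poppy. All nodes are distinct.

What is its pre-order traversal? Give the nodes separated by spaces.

The last element of post-order is the root; it splits in-order into left and right subtrees.
Root rye: left subtree has 9 nodes {elm, iris, hop, aster, mint, lime, daisy, pear, teak}, right has 3 {ivy, tulip, poppy}.
  Root daisy: left subtree has 6 nodes {elm, iris, hop, aster, mint, lime}, right has 2 {pear, teak}.
    Root elm: left subtree has 0 nodes { }, right has 5 {iris, hop, aster, mint, lime}.
      Root lime: left subtree has 4 nodes {iris, hop, aster, mint}, right has 0 { }.
        Root aster: left subtree has 2 nodes {iris, hop}, right has 1 {mint}.
          Root hop: left subtree has 1 node {iris}, right has 0 { }.
    Root pear: left subtree has 0 nodes { }, right has 1 {teak}.
  Root poppy: left subtree has 2 nodes {ivy, tulip}, right has 0 { }.
    Root tulip: left subtree has 1 node {ivy}, right has 0 { }.

rye daisy elm lime aster hop iris mint pear teak poppy tulip ivy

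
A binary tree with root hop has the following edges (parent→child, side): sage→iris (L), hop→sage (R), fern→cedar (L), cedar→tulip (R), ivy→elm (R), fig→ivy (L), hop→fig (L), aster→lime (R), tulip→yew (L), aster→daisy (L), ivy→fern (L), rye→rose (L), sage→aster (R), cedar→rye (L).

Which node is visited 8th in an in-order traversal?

In-order visits the left subtree, then the node, then the right subtree.
At hop: go left to fig.
  At fig: go left to ivy.
    At ivy: go left to fern.
      At fern: go left to cedar.
        At cedar: go left to rye.
          At rye: go left to rose.
            rose is a leaf — visit rose.
          Visit rye.
          At rye: no right child.
        Visit cedar.
        At cedar: go right to tulip.
          At tulip: go left to yew.
            yew is a leaf — visit yew.
          Visit tulip.
          At tulip: no right child.
      Visit fern.
      At fern: no right child.
    Visit ivy.
    At ivy: go right to elm.
      elm is a leaf — visit elm.
  Visit fig.
  At fig: no right child.
Visit hop.
At hop: go right to sage.
  At sage: go left to iris.
    iris is a leaf — visit iris.
  Visit sage.
  At sage: go right to aster.
    At aster: go left to daisy.
      daisy is a leaf — visit daisy.
    Visit aster.
    At aster: go right to lime.
      lime is a leaf — visit lime.
Full in-order sequence: rose, rye, cedar, yew, tulip, fern, ivy, elm, fig, hop, iris, sage, daisy, aster, lime.

elm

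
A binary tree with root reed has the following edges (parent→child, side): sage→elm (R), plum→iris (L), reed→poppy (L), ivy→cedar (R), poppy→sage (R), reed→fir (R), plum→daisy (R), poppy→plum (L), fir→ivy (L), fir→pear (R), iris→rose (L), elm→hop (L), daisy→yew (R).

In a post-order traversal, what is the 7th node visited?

Post-order visits the left subtree, then the right subtree, then the node.
At reed: go left to poppy.
  At poppy: go left to plum.
    At plum: go left to iris.
      At iris: go left to rose.
        rose is a leaf — visit rose.
      At iris: no right child.
      Visit iris.
    At plum: go right to daisy.
      At daisy: no left child.
      At daisy: go right to yew.
        yew is a leaf — visit yew.
      Visit daisy.
    Visit plum.
  At poppy: go right to sage.
    At sage: no left child.
    At sage: go right to elm.
      At elm: go left to hop.
        hop is a leaf — visit hop.
      At elm: no right child.
      Visit elm.
    Visit sage.
  Visit poppy.
At reed: go right to fir.
  At fir: go left to ivy.
    At ivy: no left child.
    At ivy: go right to cedar.
      cedar is a leaf — visit cedar.
    Visit ivy.
  At fir: go right to pear.
    pear is a leaf — visit pear.
  Visit fir.
Visit reed.
Full post-order sequence: rose, iris, yew, daisy, plum, hop, elm, sage, poppy, cedar, ivy, pear, fir, reed.

elm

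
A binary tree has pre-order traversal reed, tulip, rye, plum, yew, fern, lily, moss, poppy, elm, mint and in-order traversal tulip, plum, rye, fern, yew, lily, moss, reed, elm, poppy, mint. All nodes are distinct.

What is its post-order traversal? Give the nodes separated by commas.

The first element of pre-order is the root; it splits in-order into left and right subtrees.
Root reed: left subtree has 7 nodes {tulip, plum, rye, fern, yew, lily, moss}, right has 3 {elm, poppy, mint}.
  Root tulip: left subtree has 0 nodes { }, right has 6 {plum, rye, fern, yew, lily, moss}.
    Root rye: left subtree has 1 node {plum}, right has 4 {fern, yew, lily, moss}.
      Root yew: left subtree has 1 node {fern}, right has 2 {lily, moss}.
        Root lily: left subtree has 0 nodes { }, right has 1 {moss}.
  Root poppy: left subtree has 1 node {elm}, right has 1 {mint}.

plum, fern, moss, lily, yew, rye, tulip, elm, mint, poppy, reed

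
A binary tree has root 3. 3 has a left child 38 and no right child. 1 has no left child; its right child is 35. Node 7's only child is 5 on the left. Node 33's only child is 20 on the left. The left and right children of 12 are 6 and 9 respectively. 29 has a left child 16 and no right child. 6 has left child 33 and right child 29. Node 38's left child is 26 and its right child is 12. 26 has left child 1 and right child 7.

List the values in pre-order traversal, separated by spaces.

Pre-order visits the node, then its left subtree, then its right subtree.
Visit 3.
At 3: go left to 38.
  Visit 38.
  At 38: go left to 26.
    Visit 26.
    At 26: go left to 1.
      Visit 1.
      At 1: no left child.
      At 1: go right to 35.
        35 is a leaf — visit 35.
    At 26: go right to 7.
      Visit 7.
      At 7: go left to 5.
        5 is a leaf — visit 5.
      At 7: no right child.
  At 38: go right to 12.
    Visit 12.
    At 12: go left to 6.
      Visit 6.
      At 6: go left to 33.
        Visit 33.
        At 33: go left to 20.
          20 is a leaf — visit 20.
        At 33: no right child.
      At 6: go right to 29.
        Visit 29.
        At 29: go left to 16.
          16 is a leaf — visit 16.
        At 29: no right child.
    At 12: go right to 9.
      9 is a leaf — visit 9.
At 3: no right child.

3 38 26 1 35 7 5 12 6 33 20 29 16 9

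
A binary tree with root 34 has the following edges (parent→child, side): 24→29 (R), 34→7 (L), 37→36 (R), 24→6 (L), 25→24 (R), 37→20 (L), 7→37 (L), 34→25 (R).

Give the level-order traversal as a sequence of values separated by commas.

Level-order visits nodes level by level from the root, left to right within each level.
Level 0: 34
Level 1: 7, 25
Level 2: 37, 24
Level 3: 20, 36, 6, 29

34, 7, 25, 37, 24, 20, 36, 6, 29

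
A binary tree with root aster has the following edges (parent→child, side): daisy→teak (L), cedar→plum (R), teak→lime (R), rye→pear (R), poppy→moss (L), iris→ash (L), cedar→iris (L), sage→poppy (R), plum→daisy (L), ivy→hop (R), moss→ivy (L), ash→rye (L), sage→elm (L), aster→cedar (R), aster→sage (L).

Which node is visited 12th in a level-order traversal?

rye

Level-order visits nodes level by level from the root, left to right within each level.
Level 0: aster
Level 1: sage, cedar
Level 2: elm, poppy, iris, plum
Level 3: moss, ash, daisy
Level 4: ivy, rye, teak
Level 5: hop, pear, lime
Full level-order sequence: aster, sage, cedar, elm, poppy, iris, plum, moss, ash, daisy, ivy, rye, teak, hop, pear, lime.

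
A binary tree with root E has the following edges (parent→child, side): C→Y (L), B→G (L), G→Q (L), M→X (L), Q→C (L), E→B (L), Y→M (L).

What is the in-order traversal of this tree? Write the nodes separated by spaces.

In-order visits the left subtree, then the node, then the right subtree.
At E: go left to B.
  At B: go left to G.
    At G: go left to Q.
      At Q: go left to C.
        At C: go left to Y.
          At Y: go left to M.
            At M: go left to X.
              X is a leaf — visit X.
            Visit M.
            At M: no right child.
          Visit Y.
          At Y: no right child.
        Visit C.
        At C: no right child.
      Visit Q.
      At Q: no right child.
    Visit G.
    At G: no right child.
  Visit B.
  At B: no right child.
Visit E.
At E: no right child.

X M Y C Q G B E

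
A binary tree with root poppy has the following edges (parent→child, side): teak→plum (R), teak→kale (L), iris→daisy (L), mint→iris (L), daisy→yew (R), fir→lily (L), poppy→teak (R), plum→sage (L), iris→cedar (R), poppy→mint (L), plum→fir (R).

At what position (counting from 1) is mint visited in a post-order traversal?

5

Post-order visits the left subtree, then the right subtree, then the node.
At poppy: go left to mint.
  At mint: go left to iris.
    At iris: go left to daisy.
      At daisy: no left child.
      At daisy: go right to yew.
        yew is a leaf — visit yew.
      Visit daisy.
    At iris: go right to cedar.
      cedar is a leaf — visit cedar.
    Visit iris.
  At mint: no right child.
  Visit mint.
At poppy: go right to teak.
  At teak: go left to kale.
    kale is a leaf — visit kale.
  At teak: go right to plum.
    At plum: go left to sage.
      sage is a leaf — visit sage.
    At plum: go right to fir.
      At fir: go left to lily.
        lily is a leaf — visit lily.
      At fir: no right child.
      Visit fir.
    Visit plum.
  Visit teak.
Visit poppy.
Full post-order sequence: yew, daisy, cedar, iris, mint, kale, sage, lily, fir, plum, teak, poppy.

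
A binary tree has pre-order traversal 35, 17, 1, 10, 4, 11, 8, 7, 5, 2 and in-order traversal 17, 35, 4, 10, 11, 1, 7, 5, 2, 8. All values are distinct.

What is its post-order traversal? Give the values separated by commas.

17, 4, 11, 10, 2, 5, 7, 8, 1, 35

The first element of pre-order is the root; it splits in-order into left and right subtrees.
Root 35: left subtree has 1 node {17}, right has 8 {4, 10, 11, 1, 7, 5, 2, 8}.
  Root 1: left subtree has 3 nodes {4, 10, 11}, right has 4 {7, 5, 2, 8}.
    Root 10: left subtree has 1 node {4}, right has 1 {11}.
    Root 8: left subtree has 3 nodes {7, 5, 2}, right has 0 { }.
      Root 7: left subtree has 0 nodes { }, right has 2 {5, 2}.
        Root 5: left subtree has 0 nodes { }, right has 1 {2}.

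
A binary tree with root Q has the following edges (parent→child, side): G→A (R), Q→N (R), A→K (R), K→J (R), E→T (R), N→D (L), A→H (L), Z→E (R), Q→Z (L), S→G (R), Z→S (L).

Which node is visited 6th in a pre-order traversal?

Pre-order visits the node, then its left subtree, then its right subtree.
Visit Q.
At Q: go left to Z.
  Visit Z.
  At Z: go left to S.
    Visit S.
    At S: no left child.
    At S: go right to G.
      Visit G.
      At G: no left child.
      At G: go right to A.
        Visit A.
        At A: go left to H.
          H is a leaf — visit H.
        At A: go right to K.
          Visit K.
          At K: no left child.
          At K: go right to J.
            J is a leaf — visit J.
  At Z: go right to E.
    Visit E.
    At E: no left child.
    At E: go right to T.
      T is a leaf — visit T.
At Q: go right to N.
  Visit N.
  At N: go left to D.
    D is a leaf — visit D.
  At N: no right child.
Full pre-order sequence: Q, Z, S, G, A, H, K, J, E, T, N, D.

H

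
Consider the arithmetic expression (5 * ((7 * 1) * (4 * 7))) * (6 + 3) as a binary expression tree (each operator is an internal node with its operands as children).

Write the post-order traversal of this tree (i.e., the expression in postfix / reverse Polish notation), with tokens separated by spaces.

Post-order on an expression tree gives postfix notation: for each operator, emit left operand, right operand, then the operator.

5 7 1 * 4 7 * * * 6 3 + *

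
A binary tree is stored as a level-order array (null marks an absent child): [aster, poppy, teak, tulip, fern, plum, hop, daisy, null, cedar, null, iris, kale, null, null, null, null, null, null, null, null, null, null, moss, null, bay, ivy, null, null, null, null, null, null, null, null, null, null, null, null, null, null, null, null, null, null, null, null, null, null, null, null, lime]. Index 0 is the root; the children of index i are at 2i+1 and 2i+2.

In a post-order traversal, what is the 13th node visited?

Post-order visits the left subtree, then the right subtree, then the node.
At aster: go left to poppy.
  At poppy: go left to tulip.
    At tulip: go left to daisy.
      daisy is a leaf — visit daisy.
    At tulip: no right child.
    Visit tulip.
  At poppy: go right to fern.
    At fern: go left to cedar.
      cedar is a leaf — visit cedar.
    At fern: no right child.
    Visit fern.
  Visit poppy.
At aster: go right to teak.
  At teak: go left to plum.
    At plum: go left to iris.
      At iris: go left to moss.
        moss is a leaf — visit moss.
      At iris: no right child.
      Visit iris.
    At plum: go right to kale.
      At kale: go left to bay.
        At bay: go left to lime.
          lime is a leaf — visit lime.
        At bay: no right child.
        Visit bay.
      At kale: go right to ivy.
        ivy is a leaf — visit ivy.
      Visit kale.
    Visit plum.
  At teak: go right to hop.
    hop is a leaf — visit hop.
  Visit teak.
Visit aster.
Full post-order sequence: daisy, tulip, cedar, fern, poppy, moss, iris, lime, bay, ivy, kale, plum, hop, teak, aster.

hop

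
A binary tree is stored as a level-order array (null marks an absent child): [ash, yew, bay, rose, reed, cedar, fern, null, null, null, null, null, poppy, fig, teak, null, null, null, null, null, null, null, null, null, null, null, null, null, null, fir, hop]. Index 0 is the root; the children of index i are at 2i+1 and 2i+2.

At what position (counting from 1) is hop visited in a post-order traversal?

Post-order visits the left subtree, then the right subtree, then the node.
At ash: go left to yew.
  At yew: go left to rose.
    rose is a leaf — visit rose.
  At yew: go right to reed.
    reed is a leaf — visit reed.
  Visit yew.
At ash: go right to bay.
  At bay: go left to cedar.
    At cedar: no left child.
    At cedar: go right to poppy.
      poppy is a leaf — visit poppy.
    Visit cedar.
  At bay: go right to fern.
    At fern: go left to fig.
      fig is a leaf — visit fig.
    At fern: go right to teak.
      At teak: go left to fir.
        fir is a leaf — visit fir.
      At teak: go right to hop.
        hop is a leaf — visit hop.
      Visit teak.
    Visit fern.
  Visit bay.
Visit ash.
Full post-order sequence: rose, reed, yew, poppy, cedar, fig, fir, hop, teak, fern, bay, ash.

8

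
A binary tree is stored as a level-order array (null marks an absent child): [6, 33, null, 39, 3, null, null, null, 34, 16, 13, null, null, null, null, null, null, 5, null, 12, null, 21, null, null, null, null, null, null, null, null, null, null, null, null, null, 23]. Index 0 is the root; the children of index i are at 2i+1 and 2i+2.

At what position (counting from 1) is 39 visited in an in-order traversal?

In-order visits the left subtree, then the node, then the right subtree.
At 6: go left to 33.
  At 33: go left to 39.
    At 39: no left child.
    Visit 39.
    At 39: go right to 34.
      At 34: go left to 5.
        At 5: go left to 23.
          23 is a leaf — visit 23.
        Visit 5.
        At 5: no right child.
      Visit 34.
      At 34: no right child.
  Visit 33.
  At 33: go right to 3.
    At 3: go left to 16.
      At 16: go left to 12.
        12 is a leaf — visit 12.
      Visit 16.
      At 16: no right child.
    Visit 3.
    At 3: go right to 13.
      At 13: go left to 21.
        21 is a leaf — visit 21.
      Visit 13.
      At 13: no right child.
Visit 6.
At 6: no right child.
Full in-order sequence: 39, 23, 5, 34, 33, 12, 16, 3, 21, 13, 6.

1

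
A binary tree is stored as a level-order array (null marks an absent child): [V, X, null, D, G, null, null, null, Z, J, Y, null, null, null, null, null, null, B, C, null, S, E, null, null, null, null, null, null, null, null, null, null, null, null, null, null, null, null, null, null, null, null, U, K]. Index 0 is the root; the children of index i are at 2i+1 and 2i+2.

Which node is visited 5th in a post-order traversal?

Post-order visits the left subtree, then the right subtree, then the node.
At V: go left to X.
  At X: go left to D.
    At D: no left child.
    At D: go right to Z.
      At Z: go left to B.
        B is a leaf — visit B.
      At Z: go right to C.
        C is a leaf — visit C.
      Visit Z.
    Visit D.
  At X: go right to G.
    At G: go left to J.
      At J: no left child.
      At J: go right to S.
        At S: no left child.
        At S: go right to U.
          U is a leaf — visit U.
        Visit S.
      Visit J.
    At G: go right to Y.
      At Y: go left to E.
        At E: go left to K.
          K is a leaf — visit K.
        At E: no right child.
        Visit E.
      At Y: no right child.
      Visit Y.
    Visit G.
  Visit X.
At V: no right child.
Visit V.
Full post-order sequence: B, C, Z, D, U, S, J, K, E, Y, G, X, V.

U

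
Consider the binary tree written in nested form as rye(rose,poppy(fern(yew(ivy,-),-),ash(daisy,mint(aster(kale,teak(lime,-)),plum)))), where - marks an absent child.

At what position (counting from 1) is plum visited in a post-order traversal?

10

Post-order visits the left subtree, then the right subtree, then the node.
At rye: go left to rose.
  rose is a leaf — visit rose.
At rye: go right to poppy.
  At poppy: go left to fern.
    At fern: go left to yew.
      At yew: go left to ivy.
        ivy is a leaf — visit ivy.
      At yew: no right child.
      Visit yew.
    At fern: no right child.
    Visit fern.
  At poppy: go right to ash.
    At ash: go left to daisy.
      daisy is a leaf — visit daisy.
    At ash: go right to mint.
      At mint: go left to aster.
        At aster: go left to kale.
          kale is a leaf — visit kale.
        At aster: go right to teak.
          At teak: go left to lime.
            lime is a leaf — visit lime.
          At teak: no right child.
          Visit teak.
        Visit aster.
      At mint: go right to plum.
        plum is a leaf — visit plum.
      Visit mint.
    Visit ash.
  Visit poppy.
Visit rye.
Full post-order sequence: rose, ivy, yew, fern, daisy, kale, lime, teak, aster, plum, mint, ash, poppy, rye.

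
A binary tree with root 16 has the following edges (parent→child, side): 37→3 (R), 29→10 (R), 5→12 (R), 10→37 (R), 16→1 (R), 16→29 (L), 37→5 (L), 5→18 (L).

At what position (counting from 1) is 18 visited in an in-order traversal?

3

In-order visits the left subtree, then the node, then the right subtree.
At 16: go left to 29.
  At 29: no left child.
  Visit 29.
  At 29: go right to 10.
    At 10: no left child.
    Visit 10.
    At 10: go right to 37.
      At 37: go left to 5.
        At 5: go left to 18.
          18 is a leaf — visit 18.
        Visit 5.
        At 5: go right to 12.
          12 is a leaf — visit 12.
      Visit 37.
      At 37: go right to 3.
        3 is a leaf — visit 3.
Visit 16.
At 16: go right to 1.
  1 is a leaf — visit 1.
Full in-order sequence: 29, 10, 18, 5, 12, 37, 3, 16, 1.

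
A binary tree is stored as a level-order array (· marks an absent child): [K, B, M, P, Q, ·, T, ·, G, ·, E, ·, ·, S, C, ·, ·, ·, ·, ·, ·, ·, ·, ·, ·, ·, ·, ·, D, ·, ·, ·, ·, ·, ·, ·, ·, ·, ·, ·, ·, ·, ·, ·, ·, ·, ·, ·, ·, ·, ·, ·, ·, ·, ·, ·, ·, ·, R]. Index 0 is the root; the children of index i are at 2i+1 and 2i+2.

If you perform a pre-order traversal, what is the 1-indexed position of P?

Pre-order visits the node, then its left subtree, then its right subtree.
Visit K.
At K: go left to B.
  Visit B.
  At B: go left to P.
    Visit P.
    At P: no left child.
    At P: go right to G.
      G is a leaf — visit G.
  At B: go right to Q.
    Visit Q.
    At Q: no left child.
    At Q: go right to E.
      E is a leaf — visit E.
At K: go right to M.
  Visit M.
  At M: no left child.
  At M: go right to T.
    Visit T.
    At T: go left to S.
      Visit S.
      At S: no left child.
      At S: go right to D.
        Visit D.
        At D: no left child.
        At D: go right to R.
          R is a leaf — visit R.
    At T: go right to C.
      C is a leaf — visit C.
Full pre-order sequence: K, B, P, G, Q, E, M, T, S, D, R, C.

3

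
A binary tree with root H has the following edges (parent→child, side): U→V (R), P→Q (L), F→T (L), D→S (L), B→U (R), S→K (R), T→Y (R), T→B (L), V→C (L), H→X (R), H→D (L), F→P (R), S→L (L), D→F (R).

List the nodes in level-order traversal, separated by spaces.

H D X S F L K T P B Y Q U V C

Level-order visits nodes level by level from the root, left to right within each level.
Level 0: H
Level 1: D, X
Level 2: S, F
Level 3: L, K, T, P
Level 4: B, Y, Q
Level 5: U
Level 6: V
Level 7: C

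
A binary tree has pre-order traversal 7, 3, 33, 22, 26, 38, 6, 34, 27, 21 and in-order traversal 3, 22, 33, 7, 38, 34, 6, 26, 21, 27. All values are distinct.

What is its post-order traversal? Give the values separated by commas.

22, 33, 3, 34, 6, 38, 21, 27, 26, 7

The first element of pre-order is the root; it splits in-order into left and right subtrees.
Root 7: left subtree has 3 nodes {3, 22, 33}, right has 6 {38, 34, 6, 26, 21, 27}.
  Root 3: left subtree has 0 nodes { }, right has 2 {22, 33}.
    Root 33: left subtree has 1 node {22}, right has 0 { }.
  Root 26: left subtree has 3 nodes {38, 34, 6}, right has 2 {21, 27}.
    Root 38: left subtree has 0 nodes { }, right has 2 {34, 6}.
      Root 6: left subtree has 1 node {34}, right has 0 { }.
    Root 27: left subtree has 1 node {21}, right has 0 { }.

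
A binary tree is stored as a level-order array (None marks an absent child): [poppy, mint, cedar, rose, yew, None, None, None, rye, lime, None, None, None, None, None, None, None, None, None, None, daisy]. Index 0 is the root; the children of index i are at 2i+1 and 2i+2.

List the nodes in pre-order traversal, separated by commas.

Pre-order visits the node, then its left subtree, then its right subtree.
Visit poppy.
At poppy: go left to mint.
  Visit mint.
  At mint: go left to rose.
    Visit rose.
    At rose: no left child.
    At rose: go right to rye.
      rye is a leaf — visit rye.
  At mint: go right to yew.
    Visit yew.
    At yew: go left to lime.
      Visit lime.
      At lime: no left child.
      At lime: go right to daisy.
        daisy is a leaf — visit daisy.
    At yew: no right child.
At poppy: go right to cedar.
  cedar is a leaf — visit cedar.

poppy, mint, rose, rye, yew, lime, daisy, cedar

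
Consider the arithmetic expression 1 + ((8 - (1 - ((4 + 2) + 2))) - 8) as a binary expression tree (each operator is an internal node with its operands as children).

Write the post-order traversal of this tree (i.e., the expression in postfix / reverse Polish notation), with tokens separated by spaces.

Post-order on an expression tree gives postfix notation: for each operator, emit left operand, right operand, then the operator.

1 8 1 4 2 + 2 + - - 8 - +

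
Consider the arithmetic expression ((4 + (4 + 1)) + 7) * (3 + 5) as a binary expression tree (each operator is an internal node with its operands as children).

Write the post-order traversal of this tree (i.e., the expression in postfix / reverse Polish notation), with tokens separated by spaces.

Post-order on an expression tree gives postfix notation: for each operator, emit left operand, right operand, then the operator.

4 4 1 + + 7 + 3 5 + *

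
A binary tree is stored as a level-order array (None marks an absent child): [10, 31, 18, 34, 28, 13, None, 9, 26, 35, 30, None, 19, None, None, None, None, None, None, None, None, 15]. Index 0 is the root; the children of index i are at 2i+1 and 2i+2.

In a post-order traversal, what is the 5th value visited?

Post-order visits the left subtree, then the right subtree, then the node.
At 10: go left to 31.
  At 31: go left to 34.
    At 34: go left to 9.
      9 is a leaf — visit 9.
    At 34: go right to 26.
      26 is a leaf — visit 26.
    Visit 34.
  At 31: go right to 28.
    At 28: go left to 35.
      35 is a leaf — visit 35.
    At 28: go right to 30.
      At 30: go left to 15.
        15 is a leaf — visit 15.
      At 30: no right child.
      Visit 30.
    Visit 28.
  Visit 31.
At 10: go right to 18.
  At 18: go left to 13.
    At 13: no left child.
    At 13: go right to 19.
      19 is a leaf — visit 19.
    Visit 13.
  At 18: no right child.
  Visit 18.
Visit 10.
Full post-order sequence: 9, 26, 34, 35, 15, 30, 28, 31, 19, 13, 18, 10.

15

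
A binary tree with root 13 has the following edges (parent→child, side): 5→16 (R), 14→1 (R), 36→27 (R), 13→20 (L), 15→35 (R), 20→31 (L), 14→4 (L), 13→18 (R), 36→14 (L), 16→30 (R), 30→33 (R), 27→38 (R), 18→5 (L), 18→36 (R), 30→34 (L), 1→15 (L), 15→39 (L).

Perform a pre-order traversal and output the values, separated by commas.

Pre-order visits the node, then its left subtree, then its right subtree.
Visit 13.
At 13: go left to 20.
  Visit 20.
  At 20: go left to 31.
    31 is a leaf — visit 31.
  At 20: no right child.
At 13: go right to 18.
  Visit 18.
  At 18: go left to 5.
    Visit 5.
    At 5: no left child.
    At 5: go right to 16.
      Visit 16.
      At 16: no left child.
      At 16: go right to 30.
        Visit 30.
        At 30: go left to 34.
          34 is a leaf — visit 34.
        At 30: go right to 33.
          33 is a leaf — visit 33.
  At 18: go right to 36.
    Visit 36.
    At 36: go left to 14.
      Visit 14.
      At 14: go left to 4.
        4 is a leaf — visit 4.
      At 14: go right to 1.
        Visit 1.
        At 1: go left to 15.
          Visit 15.
          At 15: go left to 39.
            39 is a leaf — visit 39.
          At 15: go right to 35.
            35 is a leaf — visit 35.
        At 1: no right child.
    At 36: go right to 27.
      Visit 27.
      At 27: no left child.
      At 27: go right to 38.
        38 is a leaf — visit 38.

13, 20, 31, 18, 5, 16, 30, 34, 33, 36, 14, 4, 1, 15, 39, 35, 27, 38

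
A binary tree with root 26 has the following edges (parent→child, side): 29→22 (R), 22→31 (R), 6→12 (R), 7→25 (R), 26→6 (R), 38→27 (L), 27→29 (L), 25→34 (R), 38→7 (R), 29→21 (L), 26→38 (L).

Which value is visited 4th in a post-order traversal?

29

Post-order visits the left subtree, then the right subtree, then the node.
At 26: go left to 38.
  At 38: go left to 27.
    At 27: go left to 29.
      At 29: go left to 21.
        21 is a leaf — visit 21.
      At 29: go right to 22.
        At 22: no left child.
        At 22: go right to 31.
          31 is a leaf — visit 31.
        Visit 22.
      Visit 29.
    At 27: no right child.
    Visit 27.
  At 38: go right to 7.
    At 7: no left child.
    At 7: go right to 25.
      At 25: no left child.
      At 25: go right to 34.
        34 is a leaf — visit 34.
      Visit 25.
    Visit 7.
  Visit 38.
At 26: go right to 6.
  At 6: no left child.
  At 6: go right to 12.
    12 is a leaf — visit 12.
  Visit 6.
Visit 26.
Full post-order sequence: 21, 31, 22, 29, 27, 34, 25, 7, 38, 12, 6, 26.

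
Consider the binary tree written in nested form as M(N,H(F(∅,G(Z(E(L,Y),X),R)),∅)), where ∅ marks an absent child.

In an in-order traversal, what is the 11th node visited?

In-order visits the left subtree, then the node, then the right subtree.
At M: go left to N.
  N is a leaf — visit N.
Visit M.
At M: go right to H.
  At H: go left to F.
    At F: no left child.
    Visit F.
    At F: go right to G.
      At G: go left to Z.
        At Z: go left to E.
          At E: go left to L.
            L is a leaf — visit L.
          Visit E.
          At E: go right to Y.
            Y is a leaf — visit Y.
        Visit Z.
        At Z: go right to X.
          X is a leaf — visit X.
      Visit G.
      At G: go right to R.
        R is a leaf — visit R.
  Visit H.
  At H: no right child.
Full in-order sequence: N, M, F, L, E, Y, Z, X, G, R, H.

H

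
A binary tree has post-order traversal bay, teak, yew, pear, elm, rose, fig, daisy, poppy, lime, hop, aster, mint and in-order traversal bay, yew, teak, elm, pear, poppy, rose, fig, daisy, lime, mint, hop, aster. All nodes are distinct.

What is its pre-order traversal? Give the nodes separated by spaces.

The last element of post-order is the root; it splits in-order into left and right subtrees.
Root mint: left subtree has 10 nodes {bay, yew, teak, elm, pear, poppy, rose, fig, daisy, lime}, right has 2 {hop, aster}.
  Root lime: left subtree has 9 nodes {bay, yew, teak, elm, pear, poppy, rose, fig, daisy}, right has 0 { }.
    Root poppy: left subtree has 5 nodes {bay, yew, teak, elm, pear}, right has 3 {rose, fig, daisy}.
      Root elm: left subtree has 3 nodes {bay, yew, teak}, right has 1 {pear}.
        Root yew: left subtree has 1 node {bay}, right has 1 {teak}.
      Root daisy: left subtree has 2 nodes {rose, fig}, right has 0 { }.
        Root fig: left subtree has 1 node {rose}, right has 0 { }.
  Root aster: left subtree has 1 node {hop}, right has 0 { }.

mint lime poppy elm yew bay teak pear daisy fig rose aster hop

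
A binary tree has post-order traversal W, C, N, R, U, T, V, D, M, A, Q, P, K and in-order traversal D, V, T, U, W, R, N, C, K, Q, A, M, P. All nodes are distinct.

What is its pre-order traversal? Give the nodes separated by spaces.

The last element of post-order is the root; it splits in-order into left and right subtrees.
Root K: left subtree has 8 nodes {D, V, T, U, W, R, N, C}, right has 4 {Q, A, M, P}.
  Root D: left subtree has 0 nodes { }, right has 7 {V, T, U, W, R, N, C}.
    Root V: left subtree has 0 nodes { }, right has 6 {T, U, W, R, N, C}.
      Root T: left subtree has 0 nodes { }, right has 5 {U, W, R, N, C}.
        Root U: left subtree has 0 nodes { }, right has 4 {W, R, N, C}.
          Root R: left subtree has 1 node {W}, right has 2 {N, C}.
            Root N: left subtree has 0 nodes { }, right has 1 {C}.
  Root P: left subtree has 3 nodes {Q, A, M}, right has 0 { }.
    Root Q: left subtree has 0 nodes { }, right has 2 {A, M}.
      Root A: left subtree has 0 nodes { }, right has 1 {M}.

K D V T U R W N C P Q A M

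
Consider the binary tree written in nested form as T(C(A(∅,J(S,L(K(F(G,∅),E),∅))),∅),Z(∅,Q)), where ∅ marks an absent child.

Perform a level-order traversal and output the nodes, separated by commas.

T, C, Z, A, Q, J, S, L, K, F, E, G

Level-order visits nodes level by level from the root, left to right within each level.
Level 0: T
Level 1: C, Z
Level 2: A, Q
Level 3: J
Level 4: S, L
Level 5: K
Level 6: F, E
Level 7: G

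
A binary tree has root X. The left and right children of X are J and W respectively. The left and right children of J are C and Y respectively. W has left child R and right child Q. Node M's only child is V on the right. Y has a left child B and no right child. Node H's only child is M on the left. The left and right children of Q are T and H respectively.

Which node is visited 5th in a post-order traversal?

Post-order visits the left subtree, then the right subtree, then the node.
At X: go left to J.
  At J: go left to C.
    C is a leaf — visit C.
  At J: go right to Y.
    At Y: go left to B.
      B is a leaf — visit B.
    At Y: no right child.
    Visit Y.
  Visit J.
At X: go right to W.
  At W: go left to R.
    R is a leaf — visit R.
  At W: go right to Q.
    At Q: go left to T.
      T is a leaf — visit T.
    At Q: go right to H.
      At H: go left to M.
        At M: no left child.
        At M: go right to V.
          V is a leaf — visit V.
        Visit M.
      At H: no right child.
      Visit H.
    Visit Q.
  Visit W.
Visit X.
Full post-order sequence: C, B, Y, J, R, T, V, M, H, Q, W, X.

R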